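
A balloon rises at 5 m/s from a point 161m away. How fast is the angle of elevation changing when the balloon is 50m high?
0.028324 rad/s

tan(θ) = y/161
sec²(θ) · dθ/dt = (1/161) · dy/dt
dθ/dt = cos²(θ)/161 · 5 = 161/(161² + 50²) · 5
dθ/dt = 0.028324 rad/s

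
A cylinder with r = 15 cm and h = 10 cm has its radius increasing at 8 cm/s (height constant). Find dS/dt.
640π cm²/s

S = 2πrh + 2πr² (lateral + bases)
dS/dt = (2πh + 4πr)·dr/dt = (2π·10 + 4π·15)·8
= 640π cm²/s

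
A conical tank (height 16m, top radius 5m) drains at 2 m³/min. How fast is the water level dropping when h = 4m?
32/(25π) ≈ 0.4074 m/min

r/h = 5/16, so r = (5/16)h
V = (1/3)πr²h = (1/3)π((5/16)h)²h = (25/768)πh³
dV/dh = (25/256)πh²
dh/dt = (dV/dt)/(dV/dh) = -2/((25/256)π·4²) = -32/(25π) m/min
The level is dropping at 32/(25π) ≈ 0.4074 m/min.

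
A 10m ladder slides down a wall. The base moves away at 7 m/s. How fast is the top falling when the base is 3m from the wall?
3√91/13 ≈ 2.201 m/s

x² + y² = 10²
2x·dx/dt + 2y·dy/dt = 0
dy/dt = -x/y · dx/dt = -3/√91 · 7 = -3√91/13 m/s
The top is descending at 3√91/13 ≈ 2.201 m/s.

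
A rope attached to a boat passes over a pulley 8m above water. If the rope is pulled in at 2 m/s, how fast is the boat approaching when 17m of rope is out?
34/15 ≈ 2.267 m/s

rope² = x² + 8²
x = √(17² - 8²) = 15
dx/dt = (rope/x) · d(rope)/dt = (17/15) · (-2) = -34/15 m/s
The boat approaches at 34/15 ≈ 2.267 m/s.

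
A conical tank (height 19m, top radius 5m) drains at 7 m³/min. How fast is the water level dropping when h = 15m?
2527/(5625π) ≈ 0.143 m/min

r/h = 5/19, so r = (5/19)h
V = (1/3)πr²h = (1/3)π((5/19)h)²h = (25/1083)πh³
dV/dh = (25/361)πh²
dh/dt = (dV/dt)/(dV/dh) = -7/((25/361)π·15²) = -2527/(5625π) m/min
The level is dropping at 2527/(5625π) ≈ 0.143 m/min.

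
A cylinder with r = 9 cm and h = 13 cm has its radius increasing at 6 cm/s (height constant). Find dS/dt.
372π cm²/s

S = 2πrh + 2πr² (lateral + bases)
dS/dt = (2πh + 4πr)·dr/dt = (2π·13 + 4π·9)·6
= 372π cm²/s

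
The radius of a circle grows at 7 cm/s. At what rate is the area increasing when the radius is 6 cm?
84π cm²/s

A = πr²
dA/dt = 2πr · dr/dt = 2π(6)(7) = 84π cm²/s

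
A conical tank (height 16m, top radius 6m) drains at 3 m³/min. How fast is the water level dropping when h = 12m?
4/(27π) ≈ 0.04716 m/min

r/h = 6/16, so r = (3/8)h
V = (1/3)πr²h = (1/3)π((3/8)h)²h = (3/64)πh³
dV/dh = (9/64)πh²
dh/dt = (dV/dt)/(dV/dh) = -3/((9/64)π·12²) = -4/(27π) m/min
The level is dropping at 4/(27π) ≈ 0.04716 m/min.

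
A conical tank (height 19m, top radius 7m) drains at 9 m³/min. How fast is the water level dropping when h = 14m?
3249/(9604π) ≈ 0.1077 m/min

r/h = 7/19, so r = (7/19)h
V = (1/3)πr²h = (1/3)π((7/19)h)²h = (49/1083)πh³
dV/dh = (49/361)πh²
dh/dt = (dV/dt)/(dV/dh) = -9/((49/361)π·14²) = -3249/(9604π) m/min
The level is dropping at 3249/(9604π) ≈ 0.1077 m/min.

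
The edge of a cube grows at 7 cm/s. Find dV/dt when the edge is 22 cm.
10164 cm³/s

V = s³
dV/dt = 3s² · ds/dt = 3·22²·7 = 10164 cm³/s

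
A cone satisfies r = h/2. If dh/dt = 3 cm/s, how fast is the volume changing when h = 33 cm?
3267π/4 cm³/s

V = (1/3)π(h/2)²h = πh³/12
dV/dt = πh²/4 · 3
At h = 33: dV/dt = 3267π/4 cm³/s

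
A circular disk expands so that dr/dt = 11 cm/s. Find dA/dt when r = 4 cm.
88π cm²/s

A = πr²
dA/dt = 2πr · dr/dt = 2π(4)(11) = 88π cm²/s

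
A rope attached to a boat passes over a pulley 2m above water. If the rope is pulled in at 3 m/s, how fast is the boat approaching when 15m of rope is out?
45√221/221 ≈ 3.027 m/s

rope² = x² + 2²
x = √(15² - 2²) = √221
dx/dt = (rope/x) · d(rope)/dt = (15/√221) · (-3) = -45√221/221 m/s
The boat approaches at 45√221/221 ≈ 3.027 m/s.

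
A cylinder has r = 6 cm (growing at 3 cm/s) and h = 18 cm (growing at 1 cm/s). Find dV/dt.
684π cm³/s

V = πr²h
dV/dt = 2πrh·dr/dt + πr²·dh/dt
= 2π(6)(18)(3) + π(6)²(1)
= 684π cm³/s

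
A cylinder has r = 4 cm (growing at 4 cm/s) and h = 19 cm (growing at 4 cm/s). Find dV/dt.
672π cm³/s

V = πr²h
dV/dt = 2πrh·dr/dt + πr²·dh/dt
= 2π(4)(19)(4) + π(4)²(4)
= 672π cm³/s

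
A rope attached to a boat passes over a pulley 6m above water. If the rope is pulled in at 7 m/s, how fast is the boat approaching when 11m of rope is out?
77√85/85 ≈ 8.352 m/s

rope² = x² + 6²
x = √(11² - 6²) = √85
dx/dt = (rope/x) · d(rope)/dt = (11/√85) · (-7) = -77√85/85 m/s
The boat approaches at 77√85/85 ≈ 8.352 m/s.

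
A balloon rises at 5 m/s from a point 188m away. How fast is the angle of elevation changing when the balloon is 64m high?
0.023834 rad/s

tan(θ) = y/188
sec²(θ) · dθ/dt = (1/188) · dy/dt
dθ/dt = cos²(θ)/188 · 5 = 188/(188² + 64²) · 5
dθ/dt = 0.023834 rad/s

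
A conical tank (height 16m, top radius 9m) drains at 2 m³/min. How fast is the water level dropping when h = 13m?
512/(13689π) ≈ 0.01191 m/min

r/h = 9/16, so r = (9/16)h
V = (1/3)πr²h = (1/3)π((9/16)h)²h = (27/256)πh³
dV/dh = (81/256)πh²
dh/dt = (dV/dt)/(dV/dh) = -2/((81/256)π·13²) = -512/(13689π) m/min
The level is dropping at 512/(13689π) ≈ 0.01191 m/min.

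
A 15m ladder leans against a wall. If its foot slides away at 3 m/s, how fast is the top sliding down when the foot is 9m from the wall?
9/4 = 2.25 m/s

x² + y² = 15²
2x·dx/dt + 2y·dy/dt = 0
dy/dt = -x/y · dx/dt = -9/12 · 3 = -9/4 m/s
The top is descending at 9/4 = 2.25 m/s.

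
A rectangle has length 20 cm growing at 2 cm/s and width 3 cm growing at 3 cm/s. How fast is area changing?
66 cm²/s

A = lw
dA/dt = w·dl/dt + l·dw/dt = 3·2 + 20·3 = 66 cm²/s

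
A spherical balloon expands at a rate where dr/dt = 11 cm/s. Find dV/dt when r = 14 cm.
8624π cm³/s

V = (4/3)πr³
dV/dt = dV/dr · dr/dt = 4πr² · 11
At r = 14: dV/dt = 8624π cm³/s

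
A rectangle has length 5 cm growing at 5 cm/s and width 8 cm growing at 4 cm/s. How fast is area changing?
60 cm²/s

A = lw
dA/dt = w·dl/dt + l·dw/dt = 8·5 + 5·4 = 60 cm²/s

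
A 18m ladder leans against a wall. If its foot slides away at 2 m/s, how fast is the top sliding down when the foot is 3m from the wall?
2√35/35 ≈ 0.3381 m/s

x² + y² = 18²
2x·dx/dt + 2y·dy/dt = 0
dy/dt = -x/y · dx/dt = -3/(3√35) · 2 = -2√35/35 m/s
The top is descending at 2√35/35 ≈ 0.3381 m/s.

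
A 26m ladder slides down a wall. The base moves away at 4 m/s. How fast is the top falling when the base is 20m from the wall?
40√69/69 ≈ 4.815 m/s

x² + y² = 26²
2x·dx/dt + 2y·dy/dt = 0
dy/dt = -x/y · dx/dt = -20/(2√69) · 4 = -40√69/69 m/s
The top is descending at 40√69/69 ≈ 4.815 m/s.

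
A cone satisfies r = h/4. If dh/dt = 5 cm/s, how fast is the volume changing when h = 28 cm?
245π cm³/s

V = (1/3)π(h/4)²h = πh³/48
dV/dt = πh²/16 · 5
At h = 28: dV/dt = 245π cm³/s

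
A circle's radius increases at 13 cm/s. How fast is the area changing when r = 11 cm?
286π cm²/s

A = πr²
dA/dt = 2πr · dr/dt = 2π(11)(13) = 286π cm²/s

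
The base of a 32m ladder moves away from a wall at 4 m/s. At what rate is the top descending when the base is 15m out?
60√799/799 ≈ 2.123 m/s

x² + y² = 32²
2x·dx/dt + 2y·dy/dt = 0
dy/dt = -x/y · dx/dt = -15/√799 · 4 = -60√799/799 m/s
The top is descending at 60√799/799 ≈ 2.123 m/s.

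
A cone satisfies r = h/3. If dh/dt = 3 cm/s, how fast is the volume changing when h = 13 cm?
169π/3 cm³/s

V = (1/3)π(h/3)²h = πh³/27
dV/dt = πh²/9 · 3
At h = 13: dV/dt = 169π/3 cm³/s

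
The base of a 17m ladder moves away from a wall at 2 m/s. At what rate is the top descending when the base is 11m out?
11√42/42 ≈ 1.697 m/s

x² + y² = 17²
2x·dx/dt + 2y·dy/dt = 0
dy/dt = -x/y · dx/dt = -11/(2√42) · 2 = -11√42/42 m/s
The top is descending at 11√42/42 ≈ 1.697 m/s.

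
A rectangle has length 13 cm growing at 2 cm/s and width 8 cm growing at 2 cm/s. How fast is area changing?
42 cm²/s

A = lw
dA/dt = w·dl/dt + l·dw/dt = 8·2 + 13·2 = 42 cm²/s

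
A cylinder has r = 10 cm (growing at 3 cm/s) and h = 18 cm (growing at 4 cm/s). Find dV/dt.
1480π cm³/s

V = πr²h
dV/dt = 2πrh·dr/dt + πr²·dh/dt
= 2π(10)(18)(3) + π(10)²(4)
= 1480π cm³/s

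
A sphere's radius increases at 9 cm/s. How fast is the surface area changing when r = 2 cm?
144π cm²/s

S = 4πr²
dS/dt = dS/dr · dr/dt = 8πr · 9
At r = 2: dS/dt = 144π cm²/s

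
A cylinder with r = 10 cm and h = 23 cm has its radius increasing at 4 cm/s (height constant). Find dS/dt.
344π cm²/s

S = 2πrh + 2πr² (lateral + bases)
dS/dt = (2πh + 4πr)·dr/dt = (2π·23 + 4π·10)·4
= 344π cm²/s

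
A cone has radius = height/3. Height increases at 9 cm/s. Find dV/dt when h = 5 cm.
25π cm³/s

V = (1/3)π(h/3)²h = πh³/27
dV/dt = πh²/9 · 9
At h = 5: dV/dt = 25π cm³/s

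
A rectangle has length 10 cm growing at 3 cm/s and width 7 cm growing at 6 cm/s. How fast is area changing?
81 cm²/s

A = lw
dA/dt = w·dl/dt + l·dw/dt = 7·3 + 10·6 = 81 cm²/s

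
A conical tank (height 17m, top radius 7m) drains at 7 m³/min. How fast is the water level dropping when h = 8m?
289/(448π) ≈ 0.2053 m/min

r/h = 7/17, so r = (7/17)h
V = (1/3)πr²h = (1/3)π((7/17)h)²h = (49/867)πh³
dV/dh = (49/289)πh²
dh/dt = (dV/dt)/(dV/dh) = -7/((49/289)π·8²) = -289/(448π) m/min
The level is dropping at 289/(448π) ≈ 0.2053 m/min.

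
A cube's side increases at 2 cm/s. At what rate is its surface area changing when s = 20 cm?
480 cm²/s

A = 6s²
dA/dt = 12s · ds/dt = 12·20·2 = 480 cm²/s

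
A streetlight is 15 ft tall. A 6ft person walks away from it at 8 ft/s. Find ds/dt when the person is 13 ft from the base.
16/3 ft/s

By similar triangles: 15/(x+s) = 6/s
Solving: s = 6x/9
ds/dt = 6/9 · dx/dt = 2/3 · 8 = 16/3 ft/s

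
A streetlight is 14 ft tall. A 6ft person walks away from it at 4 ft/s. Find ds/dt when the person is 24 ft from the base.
3 ft/s

By similar triangles: 14/(x+s) = 6/s
Solving: s = 6x/8
ds/dt = 6/8 · dx/dt = 3/4 · 4 = 3 ft/s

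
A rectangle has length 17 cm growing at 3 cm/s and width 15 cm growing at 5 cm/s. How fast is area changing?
130 cm²/s

A = lw
dA/dt = w·dl/dt + l·dw/dt = 15·3 + 17·5 = 130 cm²/s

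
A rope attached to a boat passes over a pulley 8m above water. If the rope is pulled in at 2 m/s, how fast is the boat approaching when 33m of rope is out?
66√41/205 ≈ 2.061 m/s

rope² = x² + 8²
x = √(33² - 8²) = 5√41
dx/dt = (rope/x) · d(rope)/dt = (33/(5√41)) · (-2) = -66√41/205 m/s
The boat approaches at 66√41/205 ≈ 2.061 m/s.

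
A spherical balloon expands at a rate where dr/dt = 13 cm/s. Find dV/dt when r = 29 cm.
43732π cm³/s

V = (4/3)πr³
dV/dt = dV/dr · dr/dt = 4πr² · 13
At r = 29: dV/dt = 43732π cm³/s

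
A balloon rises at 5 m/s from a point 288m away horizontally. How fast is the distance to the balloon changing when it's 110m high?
275√23761/23761 ≈ 1.784 m/s

z² = 288² + y²
z = √(288² + 110²) = 2√23761
dz/dt = y/z · dy/dt = 110/(2√23761) · 5 = 275√23761/23761 ≈ 1.784 m/s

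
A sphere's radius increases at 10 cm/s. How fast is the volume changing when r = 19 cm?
14440π cm³/s

V = (4/3)πr³
dV/dt = dV/dr · dr/dt = 4πr² · 10
At r = 19: dV/dt = 14440π cm³/s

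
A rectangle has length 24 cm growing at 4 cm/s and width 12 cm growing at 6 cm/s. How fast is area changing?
192 cm²/s

A = lw
dA/dt = w·dl/dt + l·dw/dt = 12·4 + 24·6 = 192 cm²/s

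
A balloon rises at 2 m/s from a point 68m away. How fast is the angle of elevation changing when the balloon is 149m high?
0.00507 rad/s

tan(θ) = y/68
sec²(θ) · dθ/dt = (1/68) · dy/dt
dθ/dt = cos²(θ)/68 · 2 = 68/(68² + 149²) · 2
dθ/dt = 0.00507 rad/s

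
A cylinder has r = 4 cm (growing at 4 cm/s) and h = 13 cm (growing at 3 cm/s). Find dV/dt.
464π cm³/s

V = πr²h
dV/dt = 2πrh·dr/dt + πr²·dh/dt
= 2π(4)(13)(4) + π(4)²(3)
= 464π cm³/s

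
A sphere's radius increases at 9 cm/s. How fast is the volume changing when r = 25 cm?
22500π cm³/s

V = (4/3)πr³
dV/dt = dV/dr · dr/dt = 4πr² · 9
At r = 25: dV/dt = 22500π cm³/s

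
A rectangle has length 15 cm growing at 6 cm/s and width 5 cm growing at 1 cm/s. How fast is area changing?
45 cm²/s

A = lw
dA/dt = w·dl/dt + l·dw/dt = 5·6 + 15·1 = 45 cm²/s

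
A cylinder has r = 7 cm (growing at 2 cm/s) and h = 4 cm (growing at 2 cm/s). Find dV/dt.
210π cm³/s

V = πr²h
dV/dt = 2πrh·dr/dt + πr²·dh/dt
= 2π(7)(4)(2) + π(7)²(2)
= 210π cm³/s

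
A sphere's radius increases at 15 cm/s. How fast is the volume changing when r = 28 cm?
47040π cm³/s

V = (4/3)πr³
dV/dt = dV/dr · dr/dt = 4πr² · 15
At r = 28: dV/dt = 47040π cm³/s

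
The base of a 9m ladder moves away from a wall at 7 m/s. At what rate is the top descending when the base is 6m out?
14√5/5 ≈ 6.261 m/s

x² + y² = 9²
2x·dx/dt + 2y·dy/dt = 0
dy/dt = -x/y · dx/dt = -6/(3√5) · 7 = -14√5/5 m/s
The top is descending at 14√5/5 ≈ 6.261 m/s.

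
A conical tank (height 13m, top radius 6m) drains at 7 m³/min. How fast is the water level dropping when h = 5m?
1183/(900π) ≈ 0.4184 m/min

r/h = 6/13, so r = (6/13)h
V = (1/3)πr²h = (1/3)π((6/13)h)²h = (12/169)πh³
dV/dh = (36/169)πh²
dh/dt = (dV/dt)/(dV/dh) = -7/((36/169)π·5²) = -1183/(900π) m/min
The level is dropping at 1183/(900π) ≈ 0.4184 m/min.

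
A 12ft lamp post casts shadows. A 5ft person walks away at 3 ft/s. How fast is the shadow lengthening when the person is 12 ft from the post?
15/7 ft/s

By similar triangles: 12/(x+s) = 5/s
Solving: s = 5x/7
ds/dt = 5/7 · dx/dt = 5/7 · 3 = 15/7 ft/s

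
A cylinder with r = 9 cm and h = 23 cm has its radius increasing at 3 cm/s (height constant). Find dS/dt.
246π cm²/s

S = 2πrh + 2πr² (lateral + bases)
dS/dt = (2πh + 4πr)·dr/dt = (2π·23 + 4π·9)·3
= 246π cm²/s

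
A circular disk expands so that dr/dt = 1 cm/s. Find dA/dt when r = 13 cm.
26π cm²/s

A = πr²
dA/dt = 2πr · dr/dt = 2π(13)(1) = 26π cm²/s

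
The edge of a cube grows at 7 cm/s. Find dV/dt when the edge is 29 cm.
17661 cm³/s

V = s³
dV/dt = 3s² · ds/dt = 3·29²·7 = 17661 cm³/s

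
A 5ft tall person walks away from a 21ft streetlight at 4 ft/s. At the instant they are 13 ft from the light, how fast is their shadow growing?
5/4 ft/s

By similar triangles: 21/(x+s) = 5/s
Solving: s = 5x/16
ds/dt = 5/16 · dx/dt = 5/16 · 4 = 5/4 ft/s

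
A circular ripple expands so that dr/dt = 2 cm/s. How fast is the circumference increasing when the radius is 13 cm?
4π cm/s

C = 2πr
dC/dt = 2π · dr/dt = 2π · 2 = 4π cm/s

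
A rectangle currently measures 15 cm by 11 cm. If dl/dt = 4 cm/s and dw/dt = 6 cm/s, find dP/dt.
20 cm/s

P = 2(l + w)
dP/dt = 2(dl/dt + dw/dt) = 2(4 + 6) = 20 cm/s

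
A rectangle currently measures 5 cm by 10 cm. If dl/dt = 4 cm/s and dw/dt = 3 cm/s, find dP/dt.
14 cm/s

P = 2(l + w)
dP/dt = 2(dl/dt + dw/dt) = 2(4 + 3) = 14 cm/s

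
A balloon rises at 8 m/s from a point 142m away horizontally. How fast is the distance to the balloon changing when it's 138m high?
276√58/377 ≈ 5.575 m/s

z² = 142² + y²
z = √(142² + 138²) = 26√58
dz/dt = y/z · dy/dt = 138/(26√58) · 8 = 276√58/377 ≈ 5.575 m/s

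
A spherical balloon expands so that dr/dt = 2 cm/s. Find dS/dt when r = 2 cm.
32π cm²/s

S = 4πr²
dS/dt = dS/dr · dr/dt = 8πr · 2
At r = 2: dS/dt = 32π cm²/s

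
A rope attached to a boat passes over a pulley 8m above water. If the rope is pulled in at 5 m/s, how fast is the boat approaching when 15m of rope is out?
75√161/161 ≈ 5.911 m/s

rope² = x² + 8²
x = √(15² - 8²) = √161
dx/dt = (rope/x) · d(rope)/dt = (15/√161) · (-5) = -75√161/161 m/s
The boat approaches at 75√161/161 ≈ 5.911 m/s.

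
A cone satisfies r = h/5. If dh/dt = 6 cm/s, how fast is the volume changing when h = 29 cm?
5046π/25 cm³/s

V = (1/3)π(h/5)²h = πh³/75
dV/dt = πh²/25 · 6
At h = 29: dV/dt = 5046π/25 cm³/s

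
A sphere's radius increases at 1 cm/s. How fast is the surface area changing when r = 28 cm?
224π cm²/s

S = 4πr²
dS/dt = dS/dr · dr/dt = 8πr · 1
At r = 28: dS/dt = 224π cm²/s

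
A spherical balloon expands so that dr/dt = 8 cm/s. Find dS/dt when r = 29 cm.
1856π cm²/s

S = 4πr²
dS/dt = dS/dr · dr/dt = 8πr · 8
At r = 29: dS/dt = 1856π cm²/s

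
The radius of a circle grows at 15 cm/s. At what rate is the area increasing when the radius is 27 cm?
810π cm²/s

A = πr²
dA/dt = 2πr · dr/dt = 2π(27)(15) = 810π cm²/s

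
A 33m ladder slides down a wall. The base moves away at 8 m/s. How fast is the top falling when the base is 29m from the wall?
58√62/31 ≈ 14.73 m/s

x² + y² = 33²
2x·dx/dt + 2y·dy/dt = 0
dy/dt = -x/y · dx/dt = -29/(2√62) · 8 = -58√62/31 m/s
The top is descending at 58√62/31 ≈ 14.73 m/s.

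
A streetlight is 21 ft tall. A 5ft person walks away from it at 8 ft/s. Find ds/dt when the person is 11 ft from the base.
5/2 ft/s

By similar triangles: 21/(x+s) = 5/s
Solving: s = 5x/16
ds/dt = 5/16 · dx/dt = 5/16 · 8 = 5/2 ft/s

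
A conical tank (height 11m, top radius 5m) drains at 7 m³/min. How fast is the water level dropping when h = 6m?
847/(900π) ≈ 0.2996 m/min

r/h = 5/11, so r = (5/11)h
V = (1/3)πr²h = (1/3)π((5/11)h)²h = (25/363)πh³
dV/dh = (25/121)πh²
dh/dt = (dV/dt)/(dV/dh) = -7/((25/121)π·6²) = -847/(900π) m/min
The level is dropping at 847/(900π) ≈ 0.2996 m/min.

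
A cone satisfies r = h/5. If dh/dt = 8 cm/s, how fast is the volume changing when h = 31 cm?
7688π/25 cm³/s

V = (1/3)π(h/5)²h = πh³/75
dV/dt = πh²/25 · 8
At h = 31: dV/dt = 7688π/25 cm³/s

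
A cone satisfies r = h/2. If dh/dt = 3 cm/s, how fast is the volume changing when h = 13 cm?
507π/4 cm³/s

V = (1/3)π(h/2)²h = πh³/12
dV/dt = πh²/4 · 3
At h = 13: dV/dt = 507π/4 cm³/s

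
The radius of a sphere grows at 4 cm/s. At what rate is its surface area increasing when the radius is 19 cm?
608π cm²/s

S = 4πr²
dS/dt = dS/dr · dr/dt = 8πr · 4
At r = 19: dS/dt = 608π cm²/s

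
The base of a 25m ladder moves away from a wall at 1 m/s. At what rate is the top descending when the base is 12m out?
12√481/481 ≈ 0.5472 m/s

x² + y² = 25²
2x·dx/dt + 2y·dy/dt = 0
dy/dt = -x/y · dx/dt = -12/√481 · 1 = -12√481/481 m/s
The top is descending at 12√481/481 ≈ 0.5472 m/s.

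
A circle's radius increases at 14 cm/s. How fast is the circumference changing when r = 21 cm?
28π cm/s

C = 2πr
dC/dt = 2π · dr/dt = 2π · 14 = 28π cm/s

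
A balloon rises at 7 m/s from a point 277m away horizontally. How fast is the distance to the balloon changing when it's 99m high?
693√86530/86530 ≈ 2.356 m/s

z² = 277² + y²
z = √(277² + 99²) = √86530
dz/dt = y/z · dy/dt = 99/√86530 · 7 = 693√86530/86530 ≈ 2.356 m/s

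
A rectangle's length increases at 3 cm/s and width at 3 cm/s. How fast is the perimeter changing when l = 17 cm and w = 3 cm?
12 cm/s

P = 2(l + w)
dP/dt = 2(dl/dt + dw/dt) = 2(3 + 3) = 12 cm/s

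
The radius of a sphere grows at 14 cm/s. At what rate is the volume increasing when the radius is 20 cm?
22400π cm³/s

V = (4/3)πr³
dV/dt = dV/dr · dr/dt = 4πr² · 14
At r = 20: dV/dt = 22400π cm³/s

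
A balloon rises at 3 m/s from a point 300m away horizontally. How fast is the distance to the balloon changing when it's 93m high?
93√10961/10961 ≈ 0.8883 m/s

z² = 300² + y²
z = √(300² + 93²) = 3√10961
dz/dt = y/z · dy/dt = 93/(3√10961) · 3 = 93√10961/10961 ≈ 0.8883 m/s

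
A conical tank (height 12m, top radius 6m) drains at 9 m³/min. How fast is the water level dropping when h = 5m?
36/(25π) ≈ 0.4584 m/min

r/h = 6/12, so r = (1/2)h
V = (1/3)πr²h = (1/3)π((1/2)h)²h = (1/12)πh³
dV/dh = (1/4)πh²
dh/dt = (dV/dt)/(dV/dh) = -9/((1/4)π·5²) = -36/(25π) m/min
The level is dropping at 36/(25π) ≈ 0.4584 m/min.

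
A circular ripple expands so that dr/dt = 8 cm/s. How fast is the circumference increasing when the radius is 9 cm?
16π cm/s

C = 2πr
dC/dt = 2π · dr/dt = 2π · 8 = 16π cm/s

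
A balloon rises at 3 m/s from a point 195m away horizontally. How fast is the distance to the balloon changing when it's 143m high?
33√346/346 ≈ 1.774 m/s

z² = 195² + y²
z = √(195² + 143²) = 13√346
dz/dt = y/z · dy/dt = 143/(13√346) · 3 = 33√346/346 ≈ 1.774 m/s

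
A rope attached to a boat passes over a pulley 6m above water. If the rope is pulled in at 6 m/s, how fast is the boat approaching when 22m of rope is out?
33√7/14 ≈ 6.236 m/s

rope² = x² + 6²
x = √(22² - 6²) = 8√7
dx/dt = (rope/x) · d(rope)/dt = (22/(8√7)) · (-6) = -33√7/14 m/s
The boat approaches at 33√7/14 ≈ 6.236 m/s.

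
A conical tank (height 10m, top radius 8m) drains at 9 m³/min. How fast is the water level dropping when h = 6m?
25/(64π) ≈ 0.1243 m/min

r/h = 8/10, so r = (4/5)h
V = (1/3)πr²h = (1/3)π((4/5)h)²h = (16/75)πh³
dV/dh = (16/25)πh²
dh/dt = (dV/dt)/(dV/dh) = -9/((16/25)π·6²) = -25/(64π) m/min
The level is dropping at 25/(64π) ≈ 0.1243 m/min.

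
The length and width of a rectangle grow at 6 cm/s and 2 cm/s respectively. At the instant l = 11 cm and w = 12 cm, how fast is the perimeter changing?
16 cm/s

P = 2(l + w)
dP/dt = 2(dl/dt + dw/dt) = 2(6 + 2) = 16 cm/s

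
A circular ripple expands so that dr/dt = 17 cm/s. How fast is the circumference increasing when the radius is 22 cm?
34π cm/s

C = 2πr
dC/dt = 2π · dr/dt = 2π · 17 = 34π cm/s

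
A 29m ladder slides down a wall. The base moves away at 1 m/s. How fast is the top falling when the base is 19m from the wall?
19√30/120 ≈ 0.8672 m/s

x² + y² = 29²
2x·dx/dt + 2y·dy/dt = 0
dy/dt = -x/y · dx/dt = -19/(4√30) · 1 = -19√30/120 m/s
The top is descending at 19√30/120 ≈ 0.8672 m/s.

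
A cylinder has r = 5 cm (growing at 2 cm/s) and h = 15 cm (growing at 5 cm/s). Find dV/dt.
425π cm³/s

V = πr²h
dV/dt = 2πrh·dr/dt + πr²·dh/dt
= 2π(5)(15)(2) + π(5)²(5)
= 425π cm³/s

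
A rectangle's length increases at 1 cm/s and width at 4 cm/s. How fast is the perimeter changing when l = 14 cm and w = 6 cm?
10 cm/s

P = 2(l + w)
dP/dt = 2(dl/dt + dw/dt) = 2(1 + 4) = 10 cm/s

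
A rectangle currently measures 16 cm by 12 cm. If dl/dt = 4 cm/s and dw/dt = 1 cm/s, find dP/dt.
10 cm/s

P = 2(l + w)
dP/dt = 2(dl/dt + dw/dt) = 2(4 + 1) = 10 cm/s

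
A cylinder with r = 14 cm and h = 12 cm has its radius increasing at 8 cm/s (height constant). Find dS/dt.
640π cm²/s

S = 2πrh + 2πr² (lateral + bases)
dS/dt = (2πh + 4πr)·dr/dt = (2π·12 + 4π·14)·8
= 640π cm²/s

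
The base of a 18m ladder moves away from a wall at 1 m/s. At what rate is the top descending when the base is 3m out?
√35/35 ≈ 0.169 m/s

x² + y² = 18²
2x·dx/dt + 2y·dy/dt = 0
dy/dt = -x/y · dx/dt = -3/(3√35) · 1 = -√35/35 m/s
The top is descending at √35/35 ≈ 0.169 m/s.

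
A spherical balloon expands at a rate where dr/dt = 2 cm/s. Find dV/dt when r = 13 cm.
1352π cm³/s

V = (4/3)πr³
dV/dt = dV/dr · dr/dt = 4πr² · 2
At r = 13: dV/dt = 1352π cm³/s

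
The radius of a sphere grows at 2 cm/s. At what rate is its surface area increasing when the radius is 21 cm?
336π cm²/s

S = 4πr²
dS/dt = dS/dr · dr/dt = 8πr · 2
At r = 21: dS/dt = 336π cm²/s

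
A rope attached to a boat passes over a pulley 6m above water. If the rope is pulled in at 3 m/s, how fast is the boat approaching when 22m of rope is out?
33√7/28 ≈ 3.118 m/s

rope² = x² + 6²
x = √(22² - 6²) = 8√7
dx/dt = (rope/x) · d(rope)/dt = (22/(8√7)) · (-3) = -33√7/28 m/s
The boat approaches at 33√7/28 ≈ 3.118 m/s.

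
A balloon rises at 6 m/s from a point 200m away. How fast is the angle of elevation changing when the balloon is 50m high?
0.028235 rad/s

tan(θ) = y/200
sec²(θ) · dθ/dt = (1/200) · dy/dt
dθ/dt = cos²(θ)/200 · 6 = 200/(200² + 50²) · 6
dθ/dt = 0.028235 rad/s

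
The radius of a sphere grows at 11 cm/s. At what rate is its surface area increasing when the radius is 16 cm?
1408π cm²/s

S = 4πr²
dS/dt = dS/dr · dr/dt = 8πr · 11
At r = 16: dS/dt = 1408π cm²/s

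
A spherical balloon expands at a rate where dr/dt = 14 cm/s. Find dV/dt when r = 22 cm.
27104π cm³/s

V = (4/3)πr³
dV/dt = dV/dr · dr/dt = 4πr² · 14
At r = 22: dV/dt = 27104π cm³/s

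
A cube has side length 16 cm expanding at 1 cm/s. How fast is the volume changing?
768 cm³/s

V = s³
dV/dt = 3s² · ds/dt = 3·16²·1 = 768 cm³/s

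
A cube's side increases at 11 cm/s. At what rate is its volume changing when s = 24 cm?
19008 cm³/s

V = s³
dV/dt = 3s² · ds/dt = 3·24²·11 = 19008 cm³/s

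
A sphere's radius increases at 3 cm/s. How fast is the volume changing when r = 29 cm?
10092π cm³/s

V = (4/3)πr³
dV/dt = dV/dr · dr/dt = 4πr² · 3
At r = 29: dV/dt = 10092π cm³/s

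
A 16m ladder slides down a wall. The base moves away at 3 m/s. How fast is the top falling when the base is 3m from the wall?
9√247/247 ≈ 0.5727 m/s

x² + y² = 16²
2x·dx/dt + 2y·dy/dt = 0
dy/dt = -x/y · dx/dt = -3/√247 · 3 = -9√247/247 m/s
The top is descending at 9√247/247 ≈ 0.5727 m/s.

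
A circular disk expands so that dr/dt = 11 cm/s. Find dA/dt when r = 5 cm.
110π cm²/s

A = πr²
dA/dt = 2πr · dr/dt = 2π(5)(11) = 110π cm²/s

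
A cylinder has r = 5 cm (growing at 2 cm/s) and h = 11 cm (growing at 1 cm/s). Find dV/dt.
245π cm³/s

V = πr²h
dV/dt = 2πrh·dr/dt + πr²·dh/dt
= 2π(5)(11)(2) + π(5)²(1)
= 245π cm³/s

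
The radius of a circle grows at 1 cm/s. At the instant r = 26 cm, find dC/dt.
2π cm/s

C = 2πr
dC/dt = 2π · dr/dt = 2π · 1 = 2π cm/s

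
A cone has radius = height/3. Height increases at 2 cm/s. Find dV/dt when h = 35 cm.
2450π/9 cm³/s

V = (1/3)π(h/3)²h = πh³/27
dV/dt = πh²/9 · 2
At h = 35: dV/dt = 2450π/9 cm³/s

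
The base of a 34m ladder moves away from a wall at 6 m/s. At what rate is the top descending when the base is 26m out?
13√30/10 ≈ 7.12 m/s

x² + y² = 34²
2x·dx/dt + 2y·dy/dt = 0
dy/dt = -x/y · dx/dt = -26/(4√30) · 6 = -13√30/10 m/s
The top is descending at 13√30/10 ≈ 7.12 m/s.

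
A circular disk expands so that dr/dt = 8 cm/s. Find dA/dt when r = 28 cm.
448π cm²/s

A = πr²
dA/dt = 2πr · dr/dt = 2π(28)(8) = 448π cm²/s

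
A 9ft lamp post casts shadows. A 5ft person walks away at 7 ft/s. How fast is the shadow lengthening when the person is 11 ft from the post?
35/4 ft/s

By similar triangles: 9/(x+s) = 5/s
Solving: s = 5x/4
ds/dt = 5/4 · dx/dt = 5/4 · 7 = 35/4 ft/s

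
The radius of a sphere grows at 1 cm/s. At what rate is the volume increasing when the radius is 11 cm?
484π cm³/s

V = (4/3)πr³
dV/dt = dV/dr · dr/dt = 4πr² · 1
At r = 11: dV/dt = 484π cm³/s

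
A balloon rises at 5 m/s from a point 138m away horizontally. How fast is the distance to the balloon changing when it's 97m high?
485√28453/28453 ≈ 2.875 m/s

z² = 138² + y²
z = √(138² + 97²) = √28453
dz/dt = y/z · dy/dt = 97/√28453 · 5 = 485√28453/28453 ≈ 2.875 m/s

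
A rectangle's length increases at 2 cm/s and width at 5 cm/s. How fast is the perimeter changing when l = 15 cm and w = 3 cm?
14 cm/s

P = 2(l + w)
dP/dt = 2(dl/dt + dw/dt) = 2(2 + 5) = 14 cm/s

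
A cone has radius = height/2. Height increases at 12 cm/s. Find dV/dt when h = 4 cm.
48π cm³/s

V = (1/3)π(h/2)²h = πh³/12
dV/dt = πh²/4 · 12
At h = 4: dV/dt = 48π cm³/s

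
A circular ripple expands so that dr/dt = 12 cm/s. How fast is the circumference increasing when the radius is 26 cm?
24π cm/s

C = 2πr
dC/dt = 2π · dr/dt = 2π · 12 = 24π cm/s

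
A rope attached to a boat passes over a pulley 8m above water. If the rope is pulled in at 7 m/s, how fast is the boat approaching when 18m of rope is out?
63√65/65 ≈ 7.814 m/s

rope² = x² + 8²
x = √(18² - 8²) = 2√65
dx/dt = (rope/x) · d(rope)/dt = (18/(2√65)) · (-7) = -63√65/65 m/s
The boat approaches at 63√65/65 ≈ 7.814 m/s.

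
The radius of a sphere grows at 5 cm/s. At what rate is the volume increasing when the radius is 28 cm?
15680π cm³/s

V = (4/3)πr³
dV/dt = dV/dr · dr/dt = 4πr² · 5
At r = 28: dV/dt = 15680π cm³/s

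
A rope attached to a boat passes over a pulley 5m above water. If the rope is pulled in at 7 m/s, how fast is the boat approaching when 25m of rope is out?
35√6/12 ≈ 7.144 m/s

rope² = x² + 5²
x = √(25² - 5²) = 10√6
dx/dt = (rope/x) · d(rope)/dt = (25/(10√6)) · (-7) = -35√6/12 m/s
The boat approaches at 35√6/12 ≈ 7.144 m/s.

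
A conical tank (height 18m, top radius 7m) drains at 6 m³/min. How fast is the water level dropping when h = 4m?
243/(98π) ≈ 0.7893 m/min

r/h = 7/18, so r = (7/18)h
V = (1/3)πr²h = (1/3)π((7/18)h)²h = (49/972)πh³
dV/dh = (49/324)πh²
dh/dt = (dV/dt)/(dV/dh) = -6/((49/324)π·4²) = -243/(98π) m/min
The level is dropping at 243/(98π) ≈ 0.7893 m/min.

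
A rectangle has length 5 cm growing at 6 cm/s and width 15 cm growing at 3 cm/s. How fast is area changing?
105 cm²/s

A = lw
dA/dt = w·dl/dt + l·dw/dt = 15·6 + 5·3 = 105 cm²/s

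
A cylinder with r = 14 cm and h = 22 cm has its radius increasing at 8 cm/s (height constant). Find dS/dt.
800π cm²/s

S = 2πrh + 2πr² (lateral + bases)
dS/dt = (2πh + 4πr)·dr/dt = (2π·22 + 4π·14)·8
= 800π cm²/s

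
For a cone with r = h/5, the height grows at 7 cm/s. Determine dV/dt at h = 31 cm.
6727π/25 cm³/s

V = (1/3)π(h/5)²h = πh³/75
dV/dt = πh²/25 · 7
At h = 31: dV/dt = 6727π/25 cm³/s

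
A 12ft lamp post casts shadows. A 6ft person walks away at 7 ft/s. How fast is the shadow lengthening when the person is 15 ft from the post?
7 ft/s

By similar triangles: 12/(x+s) = 6/s
Solving: s = 6x/6
ds/dt = 6/6 · dx/dt = 1 · 7 = 7 ft/s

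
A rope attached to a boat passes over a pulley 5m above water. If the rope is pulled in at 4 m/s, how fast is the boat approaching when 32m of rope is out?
128√111/333 ≈ 4.05 m/s

rope² = x² + 5²
x = √(32² - 5²) = 3√111
dx/dt = (rope/x) · d(rope)/dt = (32/(3√111)) · (-4) = -128√111/333 m/s
The boat approaches at 128√111/333 ≈ 4.05 m/s.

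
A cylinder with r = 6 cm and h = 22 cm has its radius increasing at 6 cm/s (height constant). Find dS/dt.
408π cm²/s

S = 2πrh + 2πr² (lateral + bases)
dS/dt = (2πh + 4πr)·dr/dt = (2π·22 + 4π·6)·6
= 408π cm²/s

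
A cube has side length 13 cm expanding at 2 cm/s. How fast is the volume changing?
1014 cm³/s

V = s³
dV/dt = 3s² · ds/dt = 3·13²·2 = 1014 cm³/s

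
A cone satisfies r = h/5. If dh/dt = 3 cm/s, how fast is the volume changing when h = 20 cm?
48π cm³/s

V = (1/3)π(h/5)²h = πh³/75
dV/dt = πh²/25 · 3
At h = 20: dV/dt = 48π cm³/s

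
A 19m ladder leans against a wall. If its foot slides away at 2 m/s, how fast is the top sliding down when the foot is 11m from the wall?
11√15/30 ≈ 1.42 m/s

x² + y² = 19²
2x·dx/dt + 2y·dy/dt = 0
dy/dt = -x/y · dx/dt = -11/(4√15) · 2 = -11√15/30 m/s
The top is descending at 11√15/30 ≈ 1.42 m/s.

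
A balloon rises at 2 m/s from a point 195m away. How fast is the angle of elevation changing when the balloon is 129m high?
0.007134 rad/s

tan(θ) = y/195
sec²(θ) · dθ/dt = (1/195) · dy/dt
dθ/dt = cos²(θ)/195 · 2 = 195/(195² + 129²) · 2
dθ/dt = 0.007134 rad/s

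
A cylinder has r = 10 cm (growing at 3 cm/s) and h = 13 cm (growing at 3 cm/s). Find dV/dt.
1080π cm³/s

V = πr²h
dV/dt = 2πrh·dr/dt + πr²·dh/dt
= 2π(10)(13)(3) + π(10)²(3)
= 1080π cm³/s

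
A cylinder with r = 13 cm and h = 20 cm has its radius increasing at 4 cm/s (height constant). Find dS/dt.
368π cm²/s

S = 2πrh + 2πr² (lateral + bases)
dS/dt = (2πh + 4πr)·dr/dt = (2π·20 + 4π·13)·4
= 368π cm²/s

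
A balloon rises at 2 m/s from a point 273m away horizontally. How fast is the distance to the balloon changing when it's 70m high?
20√1621/1621 ≈ 0.4968 m/s

z² = 273² + y²
z = √(273² + 70²) = 7√1621
dz/dt = y/z · dy/dt = 70/(7√1621) · 2 = 20√1621/1621 ≈ 0.4968 m/s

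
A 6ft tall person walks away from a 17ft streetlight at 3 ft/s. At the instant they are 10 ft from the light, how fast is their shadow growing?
18/11 ft/s

By similar triangles: 17/(x+s) = 6/s
Solving: s = 6x/11
ds/dt = 6/11 · dx/dt = 6/11 · 3 = 18/11 ft/s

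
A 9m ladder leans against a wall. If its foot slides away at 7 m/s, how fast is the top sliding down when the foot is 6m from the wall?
14√5/5 ≈ 6.261 m/s

x² + y² = 9²
2x·dx/dt + 2y·dy/dt = 0
dy/dt = -x/y · dx/dt = -6/(3√5) · 7 = -14√5/5 m/s
The top is descending at 14√5/5 ≈ 6.261 m/s.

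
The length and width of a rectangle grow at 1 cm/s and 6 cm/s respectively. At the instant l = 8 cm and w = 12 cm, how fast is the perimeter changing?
14 cm/s

P = 2(l + w)
dP/dt = 2(dl/dt + dw/dt) = 2(1 + 6) = 14 cm/s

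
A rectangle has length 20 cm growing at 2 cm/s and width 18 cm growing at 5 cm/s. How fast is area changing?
136 cm²/s

A = lw
dA/dt = w·dl/dt + l·dw/dt = 18·2 + 20·5 = 136 cm²/s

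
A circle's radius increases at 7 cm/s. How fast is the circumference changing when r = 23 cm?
14π cm/s

C = 2πr
dC/dt = 2π · dr/dt = 2π · 7 = 14π cm/s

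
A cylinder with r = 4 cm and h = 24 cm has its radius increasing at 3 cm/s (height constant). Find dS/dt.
192π cm²/s

S = 2πrh + 2πr² (lateral + bases)
dS/dt = (2πh + 4πr)·dr/dt = (2π·24 + 4π·4)·3
= 192π cm²/s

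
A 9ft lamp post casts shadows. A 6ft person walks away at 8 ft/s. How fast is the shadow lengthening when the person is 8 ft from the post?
16 ft/s

By similar triangles: 9/(x+s) = 6/s
Solving: s = 6x/3
ds/dt = 6/3 · dx/dt = 2 · 8 = 16 ft/s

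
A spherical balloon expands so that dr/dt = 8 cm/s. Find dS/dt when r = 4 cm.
256π cm²/s

S = 4πr²
dS/dt = dS/dr · dr/dt = 8πr · 8
At r = 4: dS/dt = 256π cm²/s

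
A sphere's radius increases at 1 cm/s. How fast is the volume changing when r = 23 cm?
2116π cm³/s

V = (4/3)πr³
dV/dt = dV/dr · dr/dt = 4πr² · 1
At r = 23: dV/dt = 2116π cm³/s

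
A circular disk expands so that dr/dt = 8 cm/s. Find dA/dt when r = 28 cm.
448π cm²/s

A = πr²
dA/dt = 2πr · dr/dt = 2π(28)(8) = 448π cm²/s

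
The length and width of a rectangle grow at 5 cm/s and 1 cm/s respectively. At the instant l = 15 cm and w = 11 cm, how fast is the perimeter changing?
12 cm/s

P = 2(l + w)
dP/dt = 2(dl/dt + dw/dt) = 2(5 + 1) = 12 cm/s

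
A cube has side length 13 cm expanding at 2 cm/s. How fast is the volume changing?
1014 cm³/s

V = s³
dV/dt = 3s² · ds/dt = 3·13²·2 = 1014 cm³/s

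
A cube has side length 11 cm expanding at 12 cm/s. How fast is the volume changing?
4356 cm³/s

V = s³
dV/dt = 3s² · ds/dt = 3·11²·12 = 4356 cm³/s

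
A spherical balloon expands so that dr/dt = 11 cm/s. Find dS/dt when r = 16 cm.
1408π cm²/s

S = 4πr²
dS/dt = dS/dr · dr/dt = 8πr · 11
At r = 16: dS/dt = 1408π cm²/s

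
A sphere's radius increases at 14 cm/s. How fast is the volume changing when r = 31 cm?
53816π cm³/s

V = (4/3)πr³
dV/dt = dV/dr · dr/dt = 4πr² · 14
At r = 31: dV/dt = 53816π cm³/s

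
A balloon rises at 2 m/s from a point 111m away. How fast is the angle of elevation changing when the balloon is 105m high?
0.009509 rad/s

tan(θ) = y/111
sec²(θ) · dθ/dt = (1/111) · dy/dt
dθ/dt = cos²(θ)/111 · 2 = 111/(111² + 105²) · 2
dθ/dt = 0.009509 rad/s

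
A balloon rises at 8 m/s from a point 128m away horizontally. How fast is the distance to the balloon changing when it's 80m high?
40√89/89 ≈ 4.24 m/s

z² = 128² + y²
z = √(128² + 80²) = 16√89
dz/dt = y/z · dy/dt = 80/(16√89) · 8 = 40√89/89 ≈ 4.24 m/s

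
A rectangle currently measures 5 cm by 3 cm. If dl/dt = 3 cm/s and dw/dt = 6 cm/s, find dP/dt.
18 cm/s

P = 2(l + w)
dP/dt = 2(dl/dt + dw/dt) = 2(3 + 6) = 18 cm/s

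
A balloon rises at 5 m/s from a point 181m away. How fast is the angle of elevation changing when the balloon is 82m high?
0.02292 rad/s

tan(θ) = y/181
sec²(θ) · dθ/dt = (1/181) · dy/dt
dθ/dt = cos²(θ)/181 · 5 = 181/(181² + 82²) · 5
dθ/dt = 0.02292 rad/s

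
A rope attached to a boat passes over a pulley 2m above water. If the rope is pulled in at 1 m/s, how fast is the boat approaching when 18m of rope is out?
9√5/20 ≈ 1.006 m/s

rope² = x² + 2²
x = √(18² - 2²) = 8√5
dx/dt = (rope/x) · d(rope)/dt = (18/(8√5)) · (-1) = -9√5/20 m/s
The boat approaches at 9√5/20 ≈ 1.006 m/s.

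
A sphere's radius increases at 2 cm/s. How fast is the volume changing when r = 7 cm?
392π cm³/s

V = (4/3)πr³
dV/dt = dV/dr · dr/dt = 4πr² · 2
At r = 7: dV/dt = 392π cm³/s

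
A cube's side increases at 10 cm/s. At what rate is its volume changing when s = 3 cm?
270 cm³/s

V = s³
dV/dt = 3s² · ds/dt = 3·3²·10 = 270 cm³/s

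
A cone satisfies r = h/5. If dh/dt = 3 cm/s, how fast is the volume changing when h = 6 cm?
108π/25 cm³/s

V = (1/3)π(h/5)²h = πh³/75
dV/dt = πh²/25 · 3
At h = 6: dV/dt = 108π/25 cm³/s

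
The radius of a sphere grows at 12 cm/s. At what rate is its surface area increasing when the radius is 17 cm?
1632π cm²/s

S = 4πr²
dS/dt = dS/dr · dr/dt = 8πr · 12
At r = 17: dS/dt = 1632π cm²/s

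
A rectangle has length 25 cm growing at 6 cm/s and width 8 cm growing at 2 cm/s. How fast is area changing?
98 cm²/s

A = lw
dA/dt = w·dl/dt + l·dw/dt = 8·6 + 25·2 = 98 cm²/s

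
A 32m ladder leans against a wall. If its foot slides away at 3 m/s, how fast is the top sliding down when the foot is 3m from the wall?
9√1015/1015 ≈ 0.2825 m/s

x² + y² = 32²
2x·dx/dt + 2y·dy/dt = 0
dy/dt = -x/y · dx/dt = -3/√1015 · 3 = -9√1015/1015 m/s
The top is descending at 9√1015/1015 ≈ 0.2825 m/s.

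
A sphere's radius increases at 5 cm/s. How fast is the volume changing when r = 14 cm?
3920π cm³/s

V = (4/3)πr³
dV/dt = dV/dr · dr/dt = 4πr² · 5
At r = 14: dV/dt = 3920π cm³/s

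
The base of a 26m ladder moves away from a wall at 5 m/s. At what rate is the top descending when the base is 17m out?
85√43/129 ≈ 4.321 m/s

x² + y² = 26²
2x·dx/dt + 2y·dy/dt = 0
dy/dt = -x/y · dx/dt = -17/(3√43) · 5 = -85√43/129 m/s
The top is descending at 85√43/129 ≈ 4.321 m/s.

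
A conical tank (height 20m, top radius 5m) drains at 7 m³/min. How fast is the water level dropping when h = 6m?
28/(9π) ≈ 0.9903 m/min

r/h = 5/20, so r = (1/4)h
V = (1/3)πr²h = (1/3)π((1/4)h)²h = (1/48)πh³
dV/dh = (1/16)πh²
dh/dt = (dV/dt)/(dV/dh) = -7/((1/16)π·6²) = -28/(9π) m/min
The level is dropping at 28/(9π) ≈ 0.9903 m/min.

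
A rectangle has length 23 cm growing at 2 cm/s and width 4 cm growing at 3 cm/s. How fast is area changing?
77 cm²/s

A = lw
dA/dt = w·dl/dt + l·dw/dt = 4·2 + 23·3 = 77 cm²/s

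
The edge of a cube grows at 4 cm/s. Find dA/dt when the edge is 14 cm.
672 cm²/s

A = 6s²
dA/dt = 12s · ds/dt = 12·14·4 = 672 cm²/s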